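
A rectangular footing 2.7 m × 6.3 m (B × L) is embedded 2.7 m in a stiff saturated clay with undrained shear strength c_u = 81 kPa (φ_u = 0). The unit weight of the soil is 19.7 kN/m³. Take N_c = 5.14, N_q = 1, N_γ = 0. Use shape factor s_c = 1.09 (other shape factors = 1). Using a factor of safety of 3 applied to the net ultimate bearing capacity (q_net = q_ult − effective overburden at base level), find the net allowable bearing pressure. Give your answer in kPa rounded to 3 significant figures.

Overburden at base level: q = 19.7 × 2.7 = 53.19 kPa.
Cohesion term c·N_c·s_c = 81 × 5.14 × 1.09 = 453.81 kPa; surcharge term q·N_q = 53.19 × 1 = 53.19 kPa.
q_ult = 453.81 + 53.19 = 507 kPa.
Net ultimate: q_net = 507 − 53.19 = 453.81 kPa.
q_all(net) = 453.81 / 3 = 151.27 kPa.

q_all(net) ≈ 151 kPa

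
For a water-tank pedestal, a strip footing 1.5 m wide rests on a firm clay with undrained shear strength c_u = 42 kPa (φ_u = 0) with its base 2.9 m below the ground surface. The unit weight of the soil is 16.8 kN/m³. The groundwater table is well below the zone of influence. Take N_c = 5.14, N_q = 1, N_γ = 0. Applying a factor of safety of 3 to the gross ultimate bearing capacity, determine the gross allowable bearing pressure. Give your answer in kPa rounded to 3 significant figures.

q_all ≈ 88.2 kPa

Overburden at base level: q = 16.8 × 2.9 = 48.72 kPa.
Cohesion term c·N_c = 42 × 5.14 = 215.88 kPa; surcharge term q·N_q = 48.72 × 1 = 48.72 kPa.
q_ult = 215.88 + 48.72 = 264.6 kPa.
q_all = q_ult / FS = 264.6 / 3 = 88.2 kPa.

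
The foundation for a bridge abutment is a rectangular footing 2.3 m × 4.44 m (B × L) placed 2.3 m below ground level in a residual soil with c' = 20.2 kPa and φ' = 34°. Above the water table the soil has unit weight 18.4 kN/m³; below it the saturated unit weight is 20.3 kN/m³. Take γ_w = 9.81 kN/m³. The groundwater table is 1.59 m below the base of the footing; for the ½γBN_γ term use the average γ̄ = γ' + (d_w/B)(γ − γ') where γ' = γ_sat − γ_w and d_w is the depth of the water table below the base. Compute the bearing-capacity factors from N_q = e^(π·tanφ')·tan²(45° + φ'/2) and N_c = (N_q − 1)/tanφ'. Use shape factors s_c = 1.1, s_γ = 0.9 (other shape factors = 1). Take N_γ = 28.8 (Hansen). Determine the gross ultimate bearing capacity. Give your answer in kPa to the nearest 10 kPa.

tan34° = 0.6745, so N_q = e^(π×0.6745)·tan²(62°) = 8.323 × 3.537 = 29.44.
N_c = (29.44 − 1)/tan34° = 42.16.
Overburden at base level: q = 18.4 × 2.3 = 42.32 kPa.
The water table is 1.59 m below the base (< B = 2.3 m), so the ½γBN_γ term uses γ̄ = γ' + (d_w/B)(γ − γ') = 10.49 + (1.59/2.3)(18.4 − 10.49) = 15.958 kN/m³.
Cohesion term c·N_c·s_c = 20.2 × 42.164 × 1.1 = 936.88 kPa; surcharge term q·N_q = 42.32 × 29.44 = 1245.9 kPa; self-weight term 0.5·γ·B·N_γ·s_γ = 0.5 × 15.958 × 2.3 × 28.8 × 0.9 = 475.68 kPa.
q_ult = 936.88 + 1245.9 + 475.68 = 2658.5 kPa.

q_ult ≈ 2660 kPa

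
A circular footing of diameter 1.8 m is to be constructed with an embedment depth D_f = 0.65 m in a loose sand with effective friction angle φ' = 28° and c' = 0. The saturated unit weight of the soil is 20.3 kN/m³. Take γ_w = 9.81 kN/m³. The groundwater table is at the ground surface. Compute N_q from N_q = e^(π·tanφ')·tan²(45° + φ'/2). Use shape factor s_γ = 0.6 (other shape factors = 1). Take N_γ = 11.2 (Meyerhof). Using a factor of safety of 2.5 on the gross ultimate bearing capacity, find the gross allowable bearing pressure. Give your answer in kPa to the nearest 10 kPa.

N_q = e^(π·tan28°)·tan²(59°) = 14.72.
Water table at ground surface, so effective unit weight γ' = 20.3 − 9.81 = 10.49 kN/m³ is used throughout; overburden q = 10.49 × 0.65 = 6.8185 kPa; the same γ' applies in the ½γBN_γ term.
Surcharge term q·N_q = 6.8185 × 14.72 = 100.37 kPa; self-weight term 0.5·γ·B·N_γ·s_γ = 0.5 × 10.49 × 1.8 × 11.2 × 0.6 = 63.444 kPa.
q_ult = 100.37 + 63.444 = 163.81 kPa.
q_all = 163.81 / 2.5 = 65.524 kPa.

q_all ≈ 70 kPa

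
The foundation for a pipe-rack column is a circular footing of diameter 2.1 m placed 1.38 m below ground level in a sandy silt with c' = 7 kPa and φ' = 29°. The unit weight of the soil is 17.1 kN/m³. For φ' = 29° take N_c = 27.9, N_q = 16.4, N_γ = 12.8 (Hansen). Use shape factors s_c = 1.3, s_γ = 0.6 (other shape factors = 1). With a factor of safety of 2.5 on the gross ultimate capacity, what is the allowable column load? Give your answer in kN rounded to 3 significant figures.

P_all ≈ 1080 kN

Overburden at base level: q = 17.1 × 1.38 = 23.598 kPa.
Cohesion term c·N_c·s_c = 7 × 27.9 × 1.3 = 253.89 kPa; surcharge term q·N_q = 23.598 × 16.4 = 387.01 kPa; self-weight term 0.5·γ·B·N_γ·s_γ = 0.5 × 17.1 × 2.1 × 12.8 × 0.6 = 137.89 kPa.
q_ult = 253.89 + 387.01 + 137.89 = 778.79 kPa.
Gross allowable pressure q_all = 778.79 / 2.5 = 311.52 kPa.
Footing area = 3.4636 m², so allowable column load = 311.52 × 3.4636 = 1079 kN.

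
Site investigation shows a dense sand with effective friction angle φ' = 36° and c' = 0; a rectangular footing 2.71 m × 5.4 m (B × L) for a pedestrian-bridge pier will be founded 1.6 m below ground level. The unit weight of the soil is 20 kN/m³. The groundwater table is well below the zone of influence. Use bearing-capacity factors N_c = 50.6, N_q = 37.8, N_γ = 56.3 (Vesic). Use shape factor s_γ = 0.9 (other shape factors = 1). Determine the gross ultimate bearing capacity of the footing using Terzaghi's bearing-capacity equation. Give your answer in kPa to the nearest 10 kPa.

Effective surcharge at the founding depth q = γ·D_f = 20 × 1.6 = 32 kPa.
q_ult = q·N_q + 0.5·γ·B·N_γ·s_γ
     = 32 × 37.8 + 0.5 × 20 × 2.71 × 56.3 × 0.9
     = 1209.6 + 1373.2 = 2582.8 kPa.

q_ult ≈ 2580 kPa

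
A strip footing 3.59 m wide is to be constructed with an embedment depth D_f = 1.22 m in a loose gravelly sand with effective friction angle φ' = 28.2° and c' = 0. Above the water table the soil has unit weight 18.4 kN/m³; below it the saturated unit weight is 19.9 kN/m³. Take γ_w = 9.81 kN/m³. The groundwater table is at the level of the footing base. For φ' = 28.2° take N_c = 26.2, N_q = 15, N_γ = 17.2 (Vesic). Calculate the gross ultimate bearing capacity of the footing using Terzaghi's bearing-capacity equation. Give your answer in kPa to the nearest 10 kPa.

Effective surcharge at the founding depth q = γ·D_f = 18.4 × 1.22 = 22.448 kPa.
The water table coincides with the base, so in the self-weight term γ → γ' = 10.09 kN/m³.
q_ult = q·N_q + 0.5·γ·B·N_γ
     = 22.448 × 15 + 0.5 × 10.09 × 3.59 × 17.2
     = 336.72 + 311.52 = 648.24 kPa.

q_ult ≈ 650 kPa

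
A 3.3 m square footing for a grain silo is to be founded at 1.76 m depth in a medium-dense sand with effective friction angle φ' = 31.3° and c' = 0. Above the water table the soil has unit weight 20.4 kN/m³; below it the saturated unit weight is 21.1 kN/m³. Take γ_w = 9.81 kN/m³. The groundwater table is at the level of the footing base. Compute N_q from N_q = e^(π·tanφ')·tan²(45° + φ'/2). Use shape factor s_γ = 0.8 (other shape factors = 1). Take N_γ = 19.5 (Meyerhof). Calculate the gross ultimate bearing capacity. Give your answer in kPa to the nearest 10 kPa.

tan31.3° = 0.608, so N_q = e^(π×0.608)·tan²(60.65°) = 6.754 × 3.162 = 21.36.
q = γ·D_f = 20.4 × 1.76 = 35.904 kPa.
For the ½γBN_γ term take γ' = 21.1 − 9.81 = 11.29 kN/m³ (soil below base is submerged).
q·N_q = 35.904 × 21.359 = 766.88 kPa
0.5·γ·B·N_γ·s_γ = 0.5 × 11.29 × 3.3 × 19.5 × 0.8 = 290.6 kPa
q_ult = 766.88 + 290.6 = 1057.5 kPa.

q_ult ≈ 1060 kPa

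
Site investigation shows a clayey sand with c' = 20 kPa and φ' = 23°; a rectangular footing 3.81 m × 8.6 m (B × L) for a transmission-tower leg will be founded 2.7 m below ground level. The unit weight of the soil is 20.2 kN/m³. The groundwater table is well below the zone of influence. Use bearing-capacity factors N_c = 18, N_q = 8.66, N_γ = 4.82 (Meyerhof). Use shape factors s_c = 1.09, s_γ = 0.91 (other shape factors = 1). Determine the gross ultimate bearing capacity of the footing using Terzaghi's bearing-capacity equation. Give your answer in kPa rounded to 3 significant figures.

q_ult ≈ 1030 kPa

Overburden at base level: q = 20.2 × 2.7 = 54.54 kPa.
Cohesion term c·N_c·s_c = 20 × 18 × 1.09 = 392.4 kPa; surcharge term q·N_q = 54.54 × 8.66 = 472.32 kPa; self-weight term 0.5·γ·B·N_γ·s_γ = 0.5 × 20.2 × 3.81 × 4.82 × 0.91 = 168.79 kPa.
q_ult = 392.4 + 472.32 + 168.79 = 1033.5 kPa.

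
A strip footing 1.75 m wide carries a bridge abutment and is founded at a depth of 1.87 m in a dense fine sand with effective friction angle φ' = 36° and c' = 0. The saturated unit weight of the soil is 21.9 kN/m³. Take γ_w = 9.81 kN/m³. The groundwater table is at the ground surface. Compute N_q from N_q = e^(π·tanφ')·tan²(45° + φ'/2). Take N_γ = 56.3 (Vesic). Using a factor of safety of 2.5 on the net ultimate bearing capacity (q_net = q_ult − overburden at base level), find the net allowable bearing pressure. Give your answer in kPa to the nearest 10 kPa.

N_q = e^(π·tan36°)·tan²(63°) = 37.75.
γ' = 21.9 − 9.81 = 12.09 kN/m³ (submerged throughout). q = 12.09 × 1.87 = 22.608 kPa; the same γ' applies in the ½γBN_γ term.
q·N_q = 22.608 × 37.752 = 853.52 kPa
0.5·γ·B·N_γ = 0.5 × 12.09 × 1.75 × 56.3 = 595.58 kPa
q_ult = 853.52 + 595.58 = 1449.1 kPa.
q_net = 1449.1 − 22.608 = 1426.5 kPa.
q_all(net) = 1426.5 / 2.5 = 570.6 kPa.

q_all(net) ≈ 570 kPa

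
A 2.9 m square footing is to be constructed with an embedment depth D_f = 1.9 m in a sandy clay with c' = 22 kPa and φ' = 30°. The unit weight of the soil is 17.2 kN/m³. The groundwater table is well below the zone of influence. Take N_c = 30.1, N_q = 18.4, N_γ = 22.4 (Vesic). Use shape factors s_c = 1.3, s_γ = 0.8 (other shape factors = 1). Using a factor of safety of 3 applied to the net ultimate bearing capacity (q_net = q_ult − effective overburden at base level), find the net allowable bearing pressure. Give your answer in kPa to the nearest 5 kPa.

q_all(net) ≈ 625 kPa

Effective surcharge at the founding depth q = γ·D_f = 17.2 × 1.9 = 32.68 kPa.
q_ult = c·N_c·s_c + q·N_q + 0.5·γ·B·N_γ·s_γ
     = 22 × 30.1 × 1.3 + 32.68 × 18.4 + 0.5 × 17.2 × 2.9 × 22.4 × 0.8
     = 860.86 + 601.31 + 446.92 = 1909.1 kPa.
Net ultimate: q_net = 1909.1 − 32.68 = 1876.4 kPa.
q_all(net) = 1876.4 / 3 = 625.47 kPa.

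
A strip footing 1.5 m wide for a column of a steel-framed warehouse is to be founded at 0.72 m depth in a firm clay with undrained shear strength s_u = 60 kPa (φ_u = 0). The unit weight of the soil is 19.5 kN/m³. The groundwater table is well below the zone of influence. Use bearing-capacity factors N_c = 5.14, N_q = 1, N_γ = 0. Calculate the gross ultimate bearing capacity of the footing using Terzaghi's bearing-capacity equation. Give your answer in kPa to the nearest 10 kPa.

q_ult ≈ 320 kPa

Overburden at base level: q = 19.5 × 0.72 = 14.04 kPa.
Cohesion term c·N_c = 60 × 5.14 = 308.4 kPa; surcharge term q·N_q = 14.04 × 1 = 14.04 kPa.
q_ult = 308.4 + 14.04 = 322.44 kPa.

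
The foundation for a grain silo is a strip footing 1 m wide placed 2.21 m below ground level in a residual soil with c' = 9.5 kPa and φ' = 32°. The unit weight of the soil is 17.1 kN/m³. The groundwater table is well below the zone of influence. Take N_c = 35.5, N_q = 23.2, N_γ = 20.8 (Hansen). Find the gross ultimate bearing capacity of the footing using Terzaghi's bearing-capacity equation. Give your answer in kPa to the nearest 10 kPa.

Overburden at base level: q = 17.1 × 2.21 = 37.791 kPa.
Cohesion term c·N_c = 9.5 × 35.5 = 337.25 kPa; surcharge term q·N_q = 37.791 × 23.2 = 876.75 kPa; self-weight term 0.5·γ·B·N_γ = 0.5 × 17.1 × 1 × 20.8 = 177.84 kPa.
q_ult = 337.25 + 876.75 + 177.84 = 1391.8 kPa.

q_ult ≈ 1390 kPa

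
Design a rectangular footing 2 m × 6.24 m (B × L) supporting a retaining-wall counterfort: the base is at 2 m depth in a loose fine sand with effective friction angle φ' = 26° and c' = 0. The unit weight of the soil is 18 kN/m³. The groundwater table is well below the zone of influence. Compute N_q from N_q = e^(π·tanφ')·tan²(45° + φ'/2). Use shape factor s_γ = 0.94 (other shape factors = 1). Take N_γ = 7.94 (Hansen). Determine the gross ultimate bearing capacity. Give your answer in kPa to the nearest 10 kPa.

q_ult ≈ 560 kPa

tan26° = 0.4877, so N_q = e^(π×0.4877)·tan²(58°) = 4.629 × 2.561 = 11.85.
Overburden at base level: q = 18 × 2 = 36 kPa.
Surcharge term q·N_q = 36 × 11.854 = 426.75 kPa; self-weight term 0.5·γ·B·N_γ·s_γ = 0.5 × 18 × 2 × 7.94 × 0.94 = 134.34 kPa.
q_ult = 426.75 + 134.34 = 561.1 kPa.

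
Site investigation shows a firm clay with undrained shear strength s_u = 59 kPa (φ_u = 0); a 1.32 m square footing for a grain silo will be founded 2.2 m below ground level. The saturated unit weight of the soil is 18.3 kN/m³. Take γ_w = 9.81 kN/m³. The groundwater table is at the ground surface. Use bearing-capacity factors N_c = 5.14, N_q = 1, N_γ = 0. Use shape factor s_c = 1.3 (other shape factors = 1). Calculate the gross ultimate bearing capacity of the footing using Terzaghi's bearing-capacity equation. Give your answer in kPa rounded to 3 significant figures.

q_ult ≈ 413 kPa

With the water table at the surface the whole profile is submerged: γ' = 18.3 − 9.81 = 8.49 kN/m³, so q = γ'·D_f = 18.678 kPa.
q_ult = c·N_c·s_c + q·N_q
     = 59 × 5.14 × 1.3 + 18.678 × 1
     = 394.24 + 18.678 = 412.92 kPa.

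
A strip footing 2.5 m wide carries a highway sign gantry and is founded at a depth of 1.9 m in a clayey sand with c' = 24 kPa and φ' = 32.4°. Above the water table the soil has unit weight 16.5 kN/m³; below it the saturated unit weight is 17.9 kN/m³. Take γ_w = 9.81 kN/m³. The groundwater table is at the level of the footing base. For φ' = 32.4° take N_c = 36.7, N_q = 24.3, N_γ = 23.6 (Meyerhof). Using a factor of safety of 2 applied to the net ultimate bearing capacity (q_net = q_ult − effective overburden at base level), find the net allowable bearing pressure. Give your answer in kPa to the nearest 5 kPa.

Overburden at base level: q = 16.5 × 1.9 = 31.35 kPa.
Below the base the soil is submerged, so the ½γBN_γ term uses γ' = 17.9 − 9.81 = 8.09 kN/m³.
Cohesion term c·N_c = 24 × 36.7 = 880.8 kPa; surcharge term q·N_q = 31.35 × 24.3 = 761.8 kPa; self-weight term 0.5·γ·B·N_γ = 0.5 × 8.09 × 2.5 × 23.6 = 238.65 kPa.
q_ult = 880.8 + 761.8 + 238.65 = 1881.3 kPa.
Net ultimate: q_net = 1881.3 − 31.35 = 1849.9 kPa.
q_all(net) = 1849.9 / 2 = 924.96 kPa.

q_all(net) ≈ 925 kPa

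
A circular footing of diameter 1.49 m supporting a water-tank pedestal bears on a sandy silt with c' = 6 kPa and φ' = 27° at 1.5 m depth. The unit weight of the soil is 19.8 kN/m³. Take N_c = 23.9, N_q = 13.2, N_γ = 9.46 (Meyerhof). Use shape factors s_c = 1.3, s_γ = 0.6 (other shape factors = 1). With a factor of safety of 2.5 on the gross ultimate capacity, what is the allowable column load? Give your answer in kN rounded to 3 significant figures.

Effective surcharge at the founding depth q = γ·D_f = 19.8 × 1.5 = 29.7 kPa.
q_ult = c·N_c·s_c + q·N_q + 0.5·γ·B·N_γ·s_γ
     = 6 × 23.9 × 1.3 + 29.7 × 13.2 + 0.5 × 19.8 × 1.49 × 9.46 × 0.6
     = 186.42 + 392.04 + 83.727 = 662.19 kPa.
Gross allowable pressure q_all = 662.19 / 2.5 = 264.87 kPa.
Footing area = 1.7437 m², so allowable column load = 264.87 × 1.7437 = 461.86 kN.

P_all ≈ 462 kN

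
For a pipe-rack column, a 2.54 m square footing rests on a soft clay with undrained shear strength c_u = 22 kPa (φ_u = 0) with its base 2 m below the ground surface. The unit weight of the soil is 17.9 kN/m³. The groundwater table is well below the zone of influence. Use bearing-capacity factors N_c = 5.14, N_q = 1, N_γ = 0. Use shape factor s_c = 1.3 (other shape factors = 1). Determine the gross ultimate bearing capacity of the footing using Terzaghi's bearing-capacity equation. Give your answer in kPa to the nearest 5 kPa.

q = γ·D_f = 17.9 × 2 = 35.8 kPa.
c·N_c·s_c = 22 × 5.14 × 1.3 = 147 kPa
q·N_q = 35.8 × 1 = 35.8 kPa
q_ult = 147 + 35.8 = 182.8 kPa.

q_ult ≈ 185 kPa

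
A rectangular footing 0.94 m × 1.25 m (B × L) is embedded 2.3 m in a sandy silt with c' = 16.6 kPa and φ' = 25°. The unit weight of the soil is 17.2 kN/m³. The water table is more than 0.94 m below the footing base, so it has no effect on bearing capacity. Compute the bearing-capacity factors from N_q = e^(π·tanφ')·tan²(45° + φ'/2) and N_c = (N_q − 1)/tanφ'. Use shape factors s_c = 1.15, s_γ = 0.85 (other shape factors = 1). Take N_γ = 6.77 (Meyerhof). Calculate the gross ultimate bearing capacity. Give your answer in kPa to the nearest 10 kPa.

q_ult ≈ 860 kPa

tan25° = 0.4663, so N_q = e^(π×0.4663)·tan²(57.5°) = 4.327 × 2.464 = 10.66.
N_c = (10.66 − 1)/tan25° = 20.72.
q = γ·D_f = 17.2 × 2.3 = 39.56 kPa.
c·N_c·s_c = 16.6 × 20.721 × 1.15 = 395.55 kPa
q·N_q = 39.56 × 10.662 = 421.79 kPa
0.5·γ·B·N_γ·s_γ = 0.5 × 17.2 × 0.94 × 6.77 × 0.85 = 46.519 kPa
q_ult = 395.55 + 421.79 + 46.519 = 863.87 kPa.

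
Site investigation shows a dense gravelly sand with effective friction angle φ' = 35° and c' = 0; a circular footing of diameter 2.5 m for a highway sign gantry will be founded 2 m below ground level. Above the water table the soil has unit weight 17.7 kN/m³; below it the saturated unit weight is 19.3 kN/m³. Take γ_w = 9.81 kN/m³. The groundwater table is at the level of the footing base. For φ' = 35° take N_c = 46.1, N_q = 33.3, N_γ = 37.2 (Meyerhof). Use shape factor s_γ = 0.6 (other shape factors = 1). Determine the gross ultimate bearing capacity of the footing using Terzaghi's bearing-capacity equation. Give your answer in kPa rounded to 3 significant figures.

q = γ·D_f = 17.7 × 2 = 35.4 kPa.
For the ½γBN_γ term take γ' = 19.3 − 9.81 = 9.49 kN/m³ (soil below base is submerged).
q·N_q = 35.4 × 33.3 = 1178.8 kPa
0.5·γ·B·N_γ·s_γ = 0.5 × 9.49 × 2.5 × 37.2 × 0.6 = 264.77 kPa
q_ult = 1178.8 + 264.77 = 1443.6 kPa.

q_ult ≈ 1440 kPa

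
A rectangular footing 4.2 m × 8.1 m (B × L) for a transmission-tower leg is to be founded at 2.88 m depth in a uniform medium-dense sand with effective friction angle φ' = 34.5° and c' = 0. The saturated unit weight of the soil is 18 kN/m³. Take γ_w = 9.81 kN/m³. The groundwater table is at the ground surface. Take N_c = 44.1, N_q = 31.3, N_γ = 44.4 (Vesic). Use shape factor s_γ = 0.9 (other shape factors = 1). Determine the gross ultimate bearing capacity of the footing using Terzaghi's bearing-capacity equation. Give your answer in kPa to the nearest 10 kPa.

q_ult ≈ 1430 kPa

With the water table at the surface the whole profile is submerged: γ' = 18 − 9.81 = 8.19 kN/m³, so q = γ'·D_f = 23.587 kPa; the same γ' applies in the ½γBN_γ term.
q_ult = q·N_q + 0.5·γ·B·N_γ·s_γ
     = 23.587 × 31.3 + 0.5 × 8.19 × 4.2 × 44.4 × 0.9
     = 738.28 + 687.27 = 1425.6 kPa.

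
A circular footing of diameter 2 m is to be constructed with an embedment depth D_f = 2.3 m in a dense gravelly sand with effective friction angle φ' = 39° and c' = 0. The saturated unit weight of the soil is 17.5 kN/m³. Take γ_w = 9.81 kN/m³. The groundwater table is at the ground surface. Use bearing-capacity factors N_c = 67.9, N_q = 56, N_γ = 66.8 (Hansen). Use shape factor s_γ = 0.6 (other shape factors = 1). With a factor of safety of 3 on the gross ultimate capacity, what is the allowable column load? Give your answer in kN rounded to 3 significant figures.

Water table at ground surface, so effective unit weight γ' = 17.5 − 9.81 = 7.69 kN/m³ is used throughout; overburden q = 7.69 × 2.3 = 17.687 kPa; the same γ' applies in the ½γBN_γ term.
Surcharge term q·N_q = 17.687 × 56 = 990.47 kPa; self-weight term 0.5·γ·B·N_γ·s_γ = 0.5 × 7.69 × 2 × 66.8 × 0.6 = 308.22 kPa.
q_ult = 990.47 + 308.22 = 1298.7 kPa.
Gross allowable pressure q_all = 1298.7 / 3 = 432.9 kPa.
Footing area = 3.1416 m², so allowable column load = 432.9 × 3.1416 = 1360 kN.

P_all ≈ 1360 kN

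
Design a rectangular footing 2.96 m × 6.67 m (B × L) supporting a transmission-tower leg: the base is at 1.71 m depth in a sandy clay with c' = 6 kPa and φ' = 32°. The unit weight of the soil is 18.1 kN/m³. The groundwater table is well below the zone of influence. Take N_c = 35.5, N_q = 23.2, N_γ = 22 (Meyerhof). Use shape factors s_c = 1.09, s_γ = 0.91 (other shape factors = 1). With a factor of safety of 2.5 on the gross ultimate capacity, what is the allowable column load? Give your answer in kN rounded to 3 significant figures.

q = γ·D_f = 18.1 × 1.71 = 30.951 kPa.
c·N_c·s_c = 6 × 35.5 × 1.09 = 232.17 kPa
q·N_q = 30.951 × 23.2 = 718.06 kPa
0.5·γ·B·N_γ·s_γ = 0.5 × 18.1 × 2.96 × 22 × 0.91 = 536.3 kPa
q_ult = 232.17 + 718.06 + 536.3 = 1486.5 kPa.
Gross allowable pressure q_all = 1486.5 / 2.5 = 594.61 kPa.
Footing area = 19.7432 m², so allowable column load = 594.61 × 19.7432 = 11740 kN.

P_all ≈ 11700 kN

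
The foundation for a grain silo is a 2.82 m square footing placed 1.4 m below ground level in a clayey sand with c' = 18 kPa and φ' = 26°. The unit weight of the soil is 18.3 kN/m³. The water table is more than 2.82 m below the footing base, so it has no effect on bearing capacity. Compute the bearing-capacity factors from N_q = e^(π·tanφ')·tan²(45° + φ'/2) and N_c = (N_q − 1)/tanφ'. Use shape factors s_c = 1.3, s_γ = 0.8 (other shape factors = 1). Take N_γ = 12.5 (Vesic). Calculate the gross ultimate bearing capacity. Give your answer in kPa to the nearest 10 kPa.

tan26° = 0.4877, so N_q = e^(π×0.4877)·tan²(58°) = 4.629 × 2.561 = 11.85.
N_c = (11.85 − 1)/tan26° = 22.25.
q = γ·D_f = 18.3 × 1.4 = 25.62 kPa.
c·N_c·s_c = 18 × 22.254 × 1.3 = 520.75 kPa
q·N_q = 25.62 × 11.854 = 303.7 kPa
0.5·γ·B·N_γ·s_γ = 0.5 × 18.3 × 2.82 × 12.5 × 0.8 = 258.03 kPa
q_ult = 520.75 + 303.7 + 258.03 = 1082.5 kPa.

q_ult ≈ 1080 kPa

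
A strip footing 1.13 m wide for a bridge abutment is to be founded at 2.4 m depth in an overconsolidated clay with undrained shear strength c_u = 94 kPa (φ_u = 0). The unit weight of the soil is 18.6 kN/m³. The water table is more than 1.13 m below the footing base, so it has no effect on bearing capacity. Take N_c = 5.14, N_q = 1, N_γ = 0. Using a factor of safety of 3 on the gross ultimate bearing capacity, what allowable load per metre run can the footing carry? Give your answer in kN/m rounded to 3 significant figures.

≈ 199 kN/m

q = γ·D_f = 18.6 × 2.4 = 44.64 kPa.
c·N_c = 94 × 5.14 = 483.16 kPa
q·N_q = 44.64 × 1 = 44.64 kPa
q_ult = 483.16 + 44.64 = 527.8 kPa.
Gross allowable pressure q_all = 527.8 / 3 = 175.93 kPa.
Allowable wall load = q_all × B = 175.93 × 1.13 = 198.8 kN per metre run.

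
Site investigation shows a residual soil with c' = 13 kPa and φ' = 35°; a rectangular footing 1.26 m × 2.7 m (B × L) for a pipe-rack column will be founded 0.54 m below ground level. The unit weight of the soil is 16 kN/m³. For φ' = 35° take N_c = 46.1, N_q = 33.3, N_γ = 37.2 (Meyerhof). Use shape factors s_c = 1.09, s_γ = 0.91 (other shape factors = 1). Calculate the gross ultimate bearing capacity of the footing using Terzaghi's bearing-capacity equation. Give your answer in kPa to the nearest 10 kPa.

Effective surcharge at the founding depth q = γ·D_f = 16 × 0.54 = 8.64 kPa.
q_ult = c·N_c·s_c + q·N_q + 0.5·γ·B·N_γ·s_γ
     = 13 × 46.1 × 1.09 + 8.64 × 33.3 + 0.5 × 16 × 1.26 × 37.2 × 0.91
     = 653.24 + 287.71 + 341.23 = 1282.2 kPa.

q_ult ≈ 1280 kPa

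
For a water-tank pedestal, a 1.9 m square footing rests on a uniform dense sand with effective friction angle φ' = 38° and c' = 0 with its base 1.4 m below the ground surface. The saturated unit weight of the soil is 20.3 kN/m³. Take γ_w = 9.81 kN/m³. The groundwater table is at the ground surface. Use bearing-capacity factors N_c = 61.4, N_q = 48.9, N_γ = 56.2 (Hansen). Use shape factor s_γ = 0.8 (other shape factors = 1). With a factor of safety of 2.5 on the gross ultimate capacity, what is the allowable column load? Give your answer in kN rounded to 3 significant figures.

P_all ≈ 1680 kN

Water table at ground surface, so effective unit weight γ' = 20.3 − 9.81 = 10.49 kN/m³ is used throughout; overburden q = 10.49 × 1.4 = 14.686 kPa; the same γ' applies in the ½γBN_γ term.
Surcharge term q·N_q = 14.686 × 48.9 = 718.15 kPa; self-weight term 0.5·γ·B·N_γ·s_γ = 0.5 × 10.49 × 1.9 × 56.2 × 0.8 = 448.05 kPa.
q_ult = 718.15 + 448.05 = 1166.2 kPa.
Gross allowable pressure q_all = 1166.2 / 2.5 = 466.48 kPa.
Footing area = 3.61 m², so allowable column load = 466.48 × 3.61 = 1684 kN.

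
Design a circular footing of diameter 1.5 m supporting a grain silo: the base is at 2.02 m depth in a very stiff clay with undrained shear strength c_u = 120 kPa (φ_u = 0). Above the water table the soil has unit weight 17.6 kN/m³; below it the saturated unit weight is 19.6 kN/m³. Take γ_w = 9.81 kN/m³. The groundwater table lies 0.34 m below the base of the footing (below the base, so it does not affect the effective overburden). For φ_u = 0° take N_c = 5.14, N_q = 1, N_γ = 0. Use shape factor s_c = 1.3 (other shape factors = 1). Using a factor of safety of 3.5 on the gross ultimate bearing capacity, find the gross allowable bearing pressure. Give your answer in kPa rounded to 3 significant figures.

Effective surcharge at the founding depth q = γ·D_f = 17.6 × 2.02 = 35.552 kPa.
q_ult = c·N_c·s_c + q·N_q
     = 120 × 5.14 × 1.3 + 35.552 × 1
     = 801.84 + 35.552 = 837.39 kPa.
q_all = 837.39 / 3.5 = 239.25 kPa.

q_all ≈ 239 kPa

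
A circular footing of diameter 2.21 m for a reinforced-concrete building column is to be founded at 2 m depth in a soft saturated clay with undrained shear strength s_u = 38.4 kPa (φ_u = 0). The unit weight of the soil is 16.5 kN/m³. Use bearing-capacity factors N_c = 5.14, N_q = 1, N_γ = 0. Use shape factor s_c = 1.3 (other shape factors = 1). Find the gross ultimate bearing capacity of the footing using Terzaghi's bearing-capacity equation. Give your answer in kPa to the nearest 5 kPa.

q_ult ≈ 290 kPa

Overburden at base level: q = 16.5 × 2 = 33 kPa.
Cohesion term c·N_c·s_c = 38.4 × 5.14 × 1.3 = 256.59 kPa; surcharge term q·N_q = 33 × 1 = 33 kPa.
q_ult = 256.59 + 33 = 289.59 kPa.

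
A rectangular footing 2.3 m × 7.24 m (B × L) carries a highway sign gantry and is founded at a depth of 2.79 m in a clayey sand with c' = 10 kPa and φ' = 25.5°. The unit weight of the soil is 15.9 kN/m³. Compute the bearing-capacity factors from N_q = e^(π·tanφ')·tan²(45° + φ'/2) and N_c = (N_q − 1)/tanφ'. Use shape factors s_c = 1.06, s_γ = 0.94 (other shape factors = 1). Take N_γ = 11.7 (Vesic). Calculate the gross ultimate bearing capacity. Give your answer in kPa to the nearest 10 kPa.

tan25.5° = 0.477, so N_q = e^(π×0.477)·tan²(57.75°) = 4.475 × 2.512 = 11.24.
N_c = (11.24 − 1)/tan25.5° = 21.47.
q = γ·D_f = 15.9 × 2.79 = 44.361 kPa.
c·N_c·s_c = 10 × 21.469 × 1.06 = 227.58 kPa
q·N_q = 44.361 × 11.24 = 498.63 kPa
0.5·γ·B·N_γ·s_γ = 0.5 × 15.9 × 2.3 × 11.7 × 0.94 = 201.1 kPa
q_ult = 227.58 + 498.63 + 201.1 = 927.31 kPa.

q_ult ≈ 930 kPa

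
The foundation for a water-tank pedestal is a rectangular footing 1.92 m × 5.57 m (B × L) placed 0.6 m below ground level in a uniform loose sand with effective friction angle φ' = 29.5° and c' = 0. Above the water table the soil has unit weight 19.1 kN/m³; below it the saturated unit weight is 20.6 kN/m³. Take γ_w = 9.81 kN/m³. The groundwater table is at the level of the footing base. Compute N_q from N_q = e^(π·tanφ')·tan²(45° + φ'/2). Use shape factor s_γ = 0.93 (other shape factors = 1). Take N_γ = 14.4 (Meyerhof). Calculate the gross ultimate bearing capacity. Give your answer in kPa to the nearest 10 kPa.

tan29.5° = 0.5658, so N_q = e^(π×0.5658)·tan²(59.75°) = 5.915 × 2.94 = 17.39.
Overburden at base level: q = 19.1 × 0.6 = 11.46 kPa.
Below the base the soil is submerged, so the ½γBN_γ term uses γ' = 20.6 − 9.81 = 10.79 kN/m³.
Surcharge term q·N_q = 11.46 × 17.391 = 199.3 kPa; self-weight term 0.5·γ·B·N_γ·s_γ = 0.5 × 10.79 × 1.92 × 14.4 × 0.93 = 138.72 kPa.
q_ult = 199.3 + 138.72 = 338.02 kPa.

q_ult ≈ 340 kPa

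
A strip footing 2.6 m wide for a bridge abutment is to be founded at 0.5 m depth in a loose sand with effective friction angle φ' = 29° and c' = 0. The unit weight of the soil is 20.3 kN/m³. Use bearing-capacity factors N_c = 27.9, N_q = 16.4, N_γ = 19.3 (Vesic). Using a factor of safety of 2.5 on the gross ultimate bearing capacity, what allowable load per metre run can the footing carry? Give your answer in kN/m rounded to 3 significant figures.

Effective surcharge at the founding depth q = γ·D_f = 20.3 × 0.5 = 10.15 kPa.
q_ult = q·N_q + 0.5·γ·B·N_γ
     = 10.15 × 16.4 + 0.5 × 20.3 × 2.6 × 19.3
     = 166.46 + 509.33 = 675.79 kPa.
Gross allowable pressure q_all = 675.79 / 2.5 = 270.31 kPa.
Allowable wall load = q_all × B = 270.31 × 2.6 = 702.82 kN per metre run.

≈ 703 kN/m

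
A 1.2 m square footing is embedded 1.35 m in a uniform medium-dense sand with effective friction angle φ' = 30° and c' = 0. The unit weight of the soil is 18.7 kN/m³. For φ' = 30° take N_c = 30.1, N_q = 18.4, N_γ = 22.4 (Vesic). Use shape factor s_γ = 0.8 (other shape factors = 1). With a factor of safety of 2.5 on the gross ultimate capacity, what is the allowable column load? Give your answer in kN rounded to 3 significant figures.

Effective surcharge at the founding depth q = γ·D_f = 18.7 × 1.35 = 25.245 kPa.
q_ult = q·N_q + 0.5·γ·B·N_γ·s_γ
     = 25.245 × 18.4 + 0.5 × 18.7 × 1.2 × 22.4 × 0.8
     = 464.51 + 201.06 = 665.57 kPa.
Gross allowable pressure q_all = 665.57 / 2.5 = 266.23 kPa.
Footing area = 1.44 m², so allowable column load = 266.23 × 1.44 = 383.37 kN.

P_all ≈ 383 kN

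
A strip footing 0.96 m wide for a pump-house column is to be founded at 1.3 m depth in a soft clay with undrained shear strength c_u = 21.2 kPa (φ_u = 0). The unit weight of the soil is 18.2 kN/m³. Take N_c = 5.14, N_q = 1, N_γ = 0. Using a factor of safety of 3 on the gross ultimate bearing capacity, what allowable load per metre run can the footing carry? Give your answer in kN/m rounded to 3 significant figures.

≈ 42.4 kN/m

Effective surcharge at the founding depth q = γ·D_f = 18.2 × 1.3 = 23.66 kPa.
q_ult = c·N_c + q·N_q
     = 21.2 × 5.14 + 23.66 × 1
     = 108.97 + 23.66 = 132.63 kPa.
Gross allowable pressure q_all = 132.63 / 3 = 44.209 kPa.
Allowable wall load = q_all × B = 44.209 × 0.96 = 42.441 kN per metre run.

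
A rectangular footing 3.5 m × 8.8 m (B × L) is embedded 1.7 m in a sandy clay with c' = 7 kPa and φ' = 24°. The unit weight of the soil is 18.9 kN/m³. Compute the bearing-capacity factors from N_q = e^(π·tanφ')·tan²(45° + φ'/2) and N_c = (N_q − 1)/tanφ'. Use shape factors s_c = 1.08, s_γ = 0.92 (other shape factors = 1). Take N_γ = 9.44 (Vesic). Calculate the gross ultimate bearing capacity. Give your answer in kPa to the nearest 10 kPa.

q_ult ≈ 740 kPa

tan24° = 0.4452, so N_q = e^(π×0.4452)·tan²(57°) = 4.05 × 2.371 = 9.6.
N_c = (9.6 − 1)/tan24° = 19.32.
q = γ·D_f = 18.9 × 1.7 = 32.13 kPa.
c·N_c·s_c = 7 × 19.324 × 1.08 = 146.09 kPa
q·N_q = 32.13 × 9.6034 = 308.56 kPa
0.5·γ·B·N_γ·s_γ = 0.5 × 18.9 × 3.5 × 9.44 × 0.92 = 287.25 kPa
q_ult = 146.09 + 308.56 + 287.25 = 741.89 kPa.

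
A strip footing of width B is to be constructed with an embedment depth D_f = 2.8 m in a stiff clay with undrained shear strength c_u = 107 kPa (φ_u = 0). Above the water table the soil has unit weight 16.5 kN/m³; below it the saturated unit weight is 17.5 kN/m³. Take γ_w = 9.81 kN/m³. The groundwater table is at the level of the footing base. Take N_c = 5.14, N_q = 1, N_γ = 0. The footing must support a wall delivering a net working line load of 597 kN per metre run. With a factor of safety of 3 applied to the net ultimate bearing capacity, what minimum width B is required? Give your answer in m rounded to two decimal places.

Effective surcharge at the founding depth q = γ·D_f = 16.5 × 2.8 = 46.2 kPa.
q_ult = c·N_c + q·N_q
     = 107 × 5.14 + 46.2 × 1
     = 549.98 + 46.2 = 596.18 kPa.
For φ = 0 the ½γBN_γ term vanishes, so q_ult is independent of B. q_net = 596.18 − 46.2 = 549.98 kPa; q_all(net) = 549.98/3 = 183.33 kPa.
Required width B = w / q_all(net) = 597 / 183.33 = 3.256 m.

B = 3.26 m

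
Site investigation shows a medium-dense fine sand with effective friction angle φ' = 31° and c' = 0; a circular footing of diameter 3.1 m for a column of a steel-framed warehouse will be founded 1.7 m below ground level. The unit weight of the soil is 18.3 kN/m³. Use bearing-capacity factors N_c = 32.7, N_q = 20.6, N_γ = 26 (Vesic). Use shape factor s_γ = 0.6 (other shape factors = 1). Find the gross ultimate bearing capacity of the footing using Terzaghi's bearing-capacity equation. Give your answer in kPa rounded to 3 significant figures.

q = γ·D_f = 18.3 × 1.7 = 31.11 kPa.
q·N_q = 31.11 × 20.6 = 640.87 kPa
0.5·γ·B·N_γ·s_γ = 0.5 × 18.3 × 3.1 × 26 × 0.6 = 442.49 kPa
q_ult = 640.87 + 442.49 = 1083.4 kPa.

q_ult ≈ 1080 kPa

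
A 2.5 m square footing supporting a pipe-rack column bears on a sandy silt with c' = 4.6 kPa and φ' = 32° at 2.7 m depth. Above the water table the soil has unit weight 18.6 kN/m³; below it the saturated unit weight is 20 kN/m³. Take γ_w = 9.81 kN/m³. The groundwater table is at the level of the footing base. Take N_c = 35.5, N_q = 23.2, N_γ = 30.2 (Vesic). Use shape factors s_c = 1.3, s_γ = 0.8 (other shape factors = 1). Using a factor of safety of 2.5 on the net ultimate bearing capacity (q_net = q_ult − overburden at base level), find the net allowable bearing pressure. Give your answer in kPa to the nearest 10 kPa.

q_all(net) ≈ 650 kPa

q = γ·D_f = 18.6 × 2.7 = 50.22 kPa.
For the ½γBN_γ term take γ' = 20 − 9.81 = 10.19 kN/m³ (soil below base is submerged).
c·N_c·s_c = 4.6 × 35.5 × 1.3 = 212.29 kPa
q·N_q = 50.22 × 23.2 = 1165.1 kPa
0.5·γ·B·N_γ·s_γ = 0.5 × 10.19 × 2.5 × 30.2 × 0.8 = 307.74 kPa
q_ult = 212.29 + 1165.1 + 307.74 = 1685.1 kPa.
q_net = 1685.1 − 50.22 = 1634.9 kPa.
q_all(net) = 1634.9 / 2.5 = 653.96 kPa.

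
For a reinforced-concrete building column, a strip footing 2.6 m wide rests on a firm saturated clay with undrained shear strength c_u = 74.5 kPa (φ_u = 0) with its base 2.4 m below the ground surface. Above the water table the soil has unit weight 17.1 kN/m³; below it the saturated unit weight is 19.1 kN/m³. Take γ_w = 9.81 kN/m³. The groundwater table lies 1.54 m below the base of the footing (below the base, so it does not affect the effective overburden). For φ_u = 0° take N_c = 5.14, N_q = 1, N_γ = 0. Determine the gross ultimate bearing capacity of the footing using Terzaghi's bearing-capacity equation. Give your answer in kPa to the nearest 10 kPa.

Overburden at base level: q = 17.1 × 2.4 = 41.04 kPa.
Cohesion term c·N_c = 74.5 × 5.14 = 382.93 kPa; surcharge term q·N_q = 41.04 × 1 = 41.04 kPa.
q_ult = 382.93 + 41.04 = 423.97 kPa.

q_ult ≈ 420 kPa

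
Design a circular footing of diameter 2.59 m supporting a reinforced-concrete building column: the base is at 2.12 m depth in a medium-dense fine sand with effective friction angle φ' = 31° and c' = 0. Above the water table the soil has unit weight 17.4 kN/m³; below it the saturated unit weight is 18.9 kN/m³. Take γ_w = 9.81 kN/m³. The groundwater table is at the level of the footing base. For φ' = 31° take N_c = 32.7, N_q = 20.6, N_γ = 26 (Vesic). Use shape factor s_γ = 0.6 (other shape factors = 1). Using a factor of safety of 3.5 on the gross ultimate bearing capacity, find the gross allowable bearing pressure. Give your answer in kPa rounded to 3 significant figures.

q_all ≈ 270 kPa

Overburden at base level: q = 17.4 × 2.12 = 36.888 kPa.
Below the base the soil is submerged, so the ½γBN_γ term uses γ' = 18.9 − 9.81 = 9.09 kN/m³.
Surcharge term q·N_q = 36.888 × 20.6 = 759.89 kPa; self-weight term 0.5·γ·B·N_γ·s_γ = 0.5 × 9.09 × 2.59 × 26 × 0.6 = 183.64 kPa.
q_ult = 759.89 + 183.64 = 943.53 kPa.
q_all = 943.53 / 3.5 = 269.58 kPa.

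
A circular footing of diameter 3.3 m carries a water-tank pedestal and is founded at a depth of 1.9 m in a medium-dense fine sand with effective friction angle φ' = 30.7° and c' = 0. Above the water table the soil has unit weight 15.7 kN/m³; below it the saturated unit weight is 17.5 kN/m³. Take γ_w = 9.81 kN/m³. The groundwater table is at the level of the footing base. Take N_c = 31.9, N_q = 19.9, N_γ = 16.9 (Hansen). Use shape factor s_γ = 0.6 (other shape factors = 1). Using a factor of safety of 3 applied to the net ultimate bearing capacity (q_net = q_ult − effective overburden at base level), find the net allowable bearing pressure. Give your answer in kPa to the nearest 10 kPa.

Overburden at base level: q = 15.7 × 1.9 = 29.83 kPa.
Below the base the soil is submerged, so the ½γBN_γ term uses γ' = 17.5 − 9.81 = 7.69 kN/m³.
Surcharge term q·N_q = 29.83 × 19.9 = 593.62 kPa; self-weight term 0.5·γ·B·N_γ·s_γ = 0.5 × 7.69 × 3.3 × 16.9 × 0.6 = 128.66 kPa.
q_ult = 593.62 + 128.66 = 722.28 kPa.
Net ultimate: q_net = 722.28 − 29.83 = 692.45 kPa.
q_all(net) = 692.45 / 3 = 230.82 kPa.

q_all(net) ≈ 230 kPa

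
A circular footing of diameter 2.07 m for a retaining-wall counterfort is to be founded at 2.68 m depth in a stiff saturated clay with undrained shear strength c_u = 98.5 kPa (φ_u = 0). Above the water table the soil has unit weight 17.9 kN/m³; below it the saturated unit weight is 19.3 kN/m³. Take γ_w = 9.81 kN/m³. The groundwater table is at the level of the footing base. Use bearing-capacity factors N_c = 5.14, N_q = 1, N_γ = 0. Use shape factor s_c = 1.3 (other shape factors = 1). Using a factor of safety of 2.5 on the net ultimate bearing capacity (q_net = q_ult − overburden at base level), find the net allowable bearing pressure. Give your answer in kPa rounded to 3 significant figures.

q = γ·D_f = 17.9 × 2.68 = 47.972 kPa.
c·N_c·s_c = 98.5 × 5.14 × 1.3 = 658.18 kPa
q·N_q = 47.972 × 1 = 47.972 kPa
q_ult = 658.18 + 47.972 = 706.15 kPa.
q_net = 706.15 − 47.972 = 658.18 kPa.
q_all(net) = 658.18 / 2.5 = 263.27 kPa.

q_all(net) ≈ 263 kPa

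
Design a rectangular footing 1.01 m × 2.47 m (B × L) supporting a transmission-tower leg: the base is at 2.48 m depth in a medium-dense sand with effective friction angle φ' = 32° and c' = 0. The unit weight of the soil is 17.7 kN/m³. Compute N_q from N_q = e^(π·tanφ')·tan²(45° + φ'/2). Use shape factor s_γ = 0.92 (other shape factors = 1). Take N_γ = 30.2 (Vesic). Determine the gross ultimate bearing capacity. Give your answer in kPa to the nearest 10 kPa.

q_ult ≈ 1270 kPa

tan32° = 0.6249, so N_q = e^(π×0.6249)·tan²(61°) = 7.121 × 3.255 = 23.18.
Overburden at base level: q = 17.7 × 2.48 = 43.896 kPa.
Surcharge term q·N_q = 43.896 × 23.177 = 1017.4 kPa; self-weight term 0.5·γ·B·N_γ·s_γ = 0.5 × 17.7 × 1.01 × 30.2 × 0.92 = 248.35 kPa.
q_ult = 1017.4 + 248.35 = 1265.7 kPa.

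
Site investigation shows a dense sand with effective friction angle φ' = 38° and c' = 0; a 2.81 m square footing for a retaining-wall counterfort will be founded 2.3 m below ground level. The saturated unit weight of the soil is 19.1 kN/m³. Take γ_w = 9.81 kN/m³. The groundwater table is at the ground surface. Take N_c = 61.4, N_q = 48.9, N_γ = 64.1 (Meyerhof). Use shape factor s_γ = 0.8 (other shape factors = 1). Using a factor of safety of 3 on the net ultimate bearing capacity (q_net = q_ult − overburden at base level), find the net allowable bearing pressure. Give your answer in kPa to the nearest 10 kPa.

q_all(net) ≈ 560 kPa

With the water table at the surface the whole profile is submerged: γ' = 19.1 − 9.81 = 9.29 kN/m³, so q = γ'·D_f = 21.367 kPa; the same γ' applies in the ½γBN_γ term.
q_ult = q·N_q + 0.5·γ·B·N_γ·s_γ
     = 21.367 × 48.9 + 0.5 × 9.29 × 2.81 × 64.1 × 0.8
     = 1044.8 + 669.33 = 1714.2 kPa.
q_net = 1714.2 − 21.367 = 1692.8 kPa.
q_all(net) = 1692.8 / 3 = 564.27 kPa.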